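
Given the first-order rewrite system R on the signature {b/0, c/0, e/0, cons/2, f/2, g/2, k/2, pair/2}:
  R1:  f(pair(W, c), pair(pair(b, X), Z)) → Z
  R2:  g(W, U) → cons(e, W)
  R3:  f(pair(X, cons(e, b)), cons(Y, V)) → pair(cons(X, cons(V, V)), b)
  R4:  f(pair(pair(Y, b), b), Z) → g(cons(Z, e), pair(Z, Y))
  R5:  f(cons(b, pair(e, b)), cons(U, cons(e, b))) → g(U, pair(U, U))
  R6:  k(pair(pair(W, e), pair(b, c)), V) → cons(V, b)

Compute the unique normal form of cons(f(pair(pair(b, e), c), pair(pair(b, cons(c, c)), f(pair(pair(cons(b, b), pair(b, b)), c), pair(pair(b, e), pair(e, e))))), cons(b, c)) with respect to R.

cons(pair(e, e), cons(b, c))

1. cons(f(pair(pair(b, e), c), pair(pair(b, cons(c, c)), f(pair(pair(cons(b, b), pair(b, b)), c), pair(pair(b, e), pair(e, e))))), cons(b, c))  →  cons(f(pair(pair(cons(b, b), pair(b, b)), c), pair(pair(b, e), pair(e, e))), cons(b, c))   [R1 at 1]
2. cons(f(pair(pair(cons(b, b), pair(b, b)), c), pair(pair(b, e), pair(e, e))), cons(b, c))  →  cons(pair(e, e), cons(b, c))   [R1 at 1]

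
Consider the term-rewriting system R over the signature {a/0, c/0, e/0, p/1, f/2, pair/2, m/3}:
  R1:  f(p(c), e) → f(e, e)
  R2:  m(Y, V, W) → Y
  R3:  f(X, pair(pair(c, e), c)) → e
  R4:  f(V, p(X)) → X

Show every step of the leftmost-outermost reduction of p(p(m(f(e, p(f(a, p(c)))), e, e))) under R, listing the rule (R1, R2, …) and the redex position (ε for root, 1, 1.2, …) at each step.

p(p(c))

1. p(p(m(f(e, p(f(a, p(c)))), e, e)))  →  p(p(f(e, p(f(a, p(c))))))   [R2 at 1.1]
2. p(p(f(e, p(f(a, p(c))))))  →  p(p(f(a, p(c))))   [R4 at 1.1]
3. p(p(f(a, p(c))))  →  p(p(c))   [R4 at 1.1]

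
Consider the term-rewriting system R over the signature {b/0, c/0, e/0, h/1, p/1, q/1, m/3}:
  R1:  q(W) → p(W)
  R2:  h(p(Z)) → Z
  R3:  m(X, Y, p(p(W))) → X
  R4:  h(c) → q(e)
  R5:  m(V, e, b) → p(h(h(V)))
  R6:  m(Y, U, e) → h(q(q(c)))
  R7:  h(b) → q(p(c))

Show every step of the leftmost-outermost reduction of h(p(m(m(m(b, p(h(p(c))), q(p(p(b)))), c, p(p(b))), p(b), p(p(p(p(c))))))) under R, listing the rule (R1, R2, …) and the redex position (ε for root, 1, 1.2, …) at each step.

b

1. h(p(m(m(m(b, p(h(p(c))), q(p(p(b)))), c, p(p(b))), p(b), p(p(p(p(c)))))))  →  m(m(m(b, p(h(p(c))), q(p(p(b)))), c, p(p(b))), p(b), p(p(p(p(c)))))   [R2 at ε]
2. m(m(m(b, p(h(p(c))), q(p(p(b)))), c, p(p(b))), p(b), p(p(p(p(c)))))  →  m(m(b, p(h(p(c))), q(p(p(b)))), c, p(p(b)))   [R3 at ε]
3. m(m(b, p(h(p(c))), q(p(p(b)))), c, p(p(b)))  →  m(b, p(h(p(c))), q(p(p(b))))   [R3 at ε]
4. m(b, p(h(p(c))), q(p(p(b))))  →  m(b, p(c), q(p(p(b))))   [R2 at 2.1]
5. m(b, p(c), q(p(p(b))))  →  m(b, p(c), p(p(p(b))))   [R1 at 3]
6. m(b, p(c), p(p(p(b))))  →  b   [R3 at ε]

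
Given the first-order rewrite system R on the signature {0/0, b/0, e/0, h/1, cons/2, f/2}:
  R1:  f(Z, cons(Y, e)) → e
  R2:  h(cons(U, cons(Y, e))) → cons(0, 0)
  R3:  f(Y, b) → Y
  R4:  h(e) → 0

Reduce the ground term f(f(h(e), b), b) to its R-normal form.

0

1. f(f(h(e), b), b)  →  f(h(e), b)   [R3 at ε]
2. f(h(e), b)  →  h(e)   [R3 at ε]
3. h(e)  →  0   [R4 at ε]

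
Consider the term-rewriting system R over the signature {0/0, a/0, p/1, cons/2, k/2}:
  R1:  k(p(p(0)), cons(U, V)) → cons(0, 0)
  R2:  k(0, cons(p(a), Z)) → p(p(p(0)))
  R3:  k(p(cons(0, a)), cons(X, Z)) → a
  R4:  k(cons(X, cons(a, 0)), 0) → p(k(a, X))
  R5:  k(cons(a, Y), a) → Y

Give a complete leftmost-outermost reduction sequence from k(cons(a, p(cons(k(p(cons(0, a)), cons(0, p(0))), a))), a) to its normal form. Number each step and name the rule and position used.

p(cons(a, a))

1. k(cons(a, p(cons(k(p(cons(0, a)), cons(0, p(0))), a))), a)  →  p(cons(k(p(cons(0, a)), cons(0, p(0))), a))   [R5 at ε]
2. p(cons(k(p(cons(0, a)), cons(0, p(0))), a))  →  p(cons(a, a))   [R3 at 1.1]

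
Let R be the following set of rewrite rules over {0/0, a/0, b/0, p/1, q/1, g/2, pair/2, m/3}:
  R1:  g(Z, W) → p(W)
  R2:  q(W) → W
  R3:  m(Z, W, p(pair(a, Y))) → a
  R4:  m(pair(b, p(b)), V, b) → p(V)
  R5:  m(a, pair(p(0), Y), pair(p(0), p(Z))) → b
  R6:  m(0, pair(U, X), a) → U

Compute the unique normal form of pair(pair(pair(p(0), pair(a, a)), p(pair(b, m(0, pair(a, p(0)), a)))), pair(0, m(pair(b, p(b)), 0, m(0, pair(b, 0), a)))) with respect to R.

pair(pair(pair(p(0), pair(a, a)), p(pair(b, a))), pair(0, p(0)))

1. pair(pair(pair(p(0), pair(a, a)), p(pair(b, m(0, pair(a, p(0)), a)))), pair(0, m(pair(b, p(b)), 0, m(0, pair(b, 0), a))))  →  pair(pair(pair(p(0), pair(a, a)), p(pair(b, a))), pair(0, m(pair(b, p(b)), 0, m(0, pair(b, 0), a))))   [R6 at 1.2.1.2]
2. pair(pair(pair(p(0), pair(a, a)), p(pair(b, a))), pair(0, m(pair(b, p(b)), 0, m(0, pair(b, 0), a))))  →  pair(pair(pair(p(0), pair(a, a)), p(pair(b, a))), pair(0, m(pair(b, p(b)), 0, b)))   [R6 at 2.2.3]
3. pair(pair(pair(p(0), pair(a, a)), p(pair(b, a))), pair(0, m(pair(b, p(b)), 0, b)))  →  pair(pair(pair(p(0), pair(a, a)), p(pair(b, a))), pair(0, p(0)))   [R4 at 2.2]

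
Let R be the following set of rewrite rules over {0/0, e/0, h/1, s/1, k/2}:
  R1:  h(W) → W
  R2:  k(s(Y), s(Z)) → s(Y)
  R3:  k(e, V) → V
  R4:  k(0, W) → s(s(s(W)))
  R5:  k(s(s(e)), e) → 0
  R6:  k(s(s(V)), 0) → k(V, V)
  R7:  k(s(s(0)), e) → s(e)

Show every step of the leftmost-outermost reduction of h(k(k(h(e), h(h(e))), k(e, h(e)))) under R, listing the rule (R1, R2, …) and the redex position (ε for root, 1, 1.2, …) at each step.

e

1. h(k(k(h(e), h(h(e))), k(e, h(e))))  →  k(k(h(e), h(h(e))), k(e, h(e)))   [R1 at ε]
2. k(k(h(e), h(h(e))), k(e, h(e)))  →  k(k(e, h(h(e))), k(e, h(e)))   [R1 at 1.1]
3. k(k(e, h(h(e))), k(e, h(e)))  →  k(h(h(e)), k(e, h(e)))   [R3 at 1]
4. k(h(h(e)), k(e, h(e)))  →  k(h(e), k(e, h(e)))   [R1 at 1]
5. k(h(e), k(e, h(e)))  →  k(e, k(e, h(e)))   [R1 at 1]
6. k(e, k(e, h(e)))  →  k(e, h(e))   [R3 at ε]
7. k(e, h(e))  →  h(e)   [R3 at ε]
8. h(e)  →  e   [R1 at ε]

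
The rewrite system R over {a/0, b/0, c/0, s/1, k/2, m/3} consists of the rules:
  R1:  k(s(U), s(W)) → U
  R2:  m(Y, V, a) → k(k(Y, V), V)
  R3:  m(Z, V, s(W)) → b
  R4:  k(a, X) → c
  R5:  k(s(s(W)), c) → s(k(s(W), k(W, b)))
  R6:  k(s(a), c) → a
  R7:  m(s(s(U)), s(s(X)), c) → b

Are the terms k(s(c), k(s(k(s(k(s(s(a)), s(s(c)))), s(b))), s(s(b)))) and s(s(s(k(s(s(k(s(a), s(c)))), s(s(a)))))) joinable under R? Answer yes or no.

Reduce t₁ = k(s(c), k(s(k(s(k(s(s(a)), s(s(c)))), s(b))), s(s(b)))):
1. k(s(c), k(s(k(s(k(s(s(a)), s(s(c)))), s(b))), s(s(b))))  →  k(s(c), k(s(k(s(s(a)), s(s(c)))), s(b)))   [R1 at 2]
2. k(s(c), k(s(k(s(s(a)), s(s(c)))), s(b)))  →  k(s(c), k(s(s(a)), s(s(c))))   [R1 at 2]
3. k(s(c), k(s(s(a)), s(s(c))))  →  k(s(c), s(a))   [R1 at 2]
4. k(s(c), s(a))  →  c   [R1 at ε]

Reduce t₂ = s(s(s(k(s(s(k(s(a), s(c)))), s(s(a)))))):
1. s(s(s(k(s(s(k(s(a), s(c)))), s(s(a))))))  →  s(s(s(s(k(s(a), s(c))))))   [R1 at 1.1.1]
2. s(s(s(s(k(s(a), s(c))))))  →  s(s(s(s(a))))   [R1 at 1.1.1.1]

no — NF(t₁) = c, NF(t₂) = s(s(s(s(a))))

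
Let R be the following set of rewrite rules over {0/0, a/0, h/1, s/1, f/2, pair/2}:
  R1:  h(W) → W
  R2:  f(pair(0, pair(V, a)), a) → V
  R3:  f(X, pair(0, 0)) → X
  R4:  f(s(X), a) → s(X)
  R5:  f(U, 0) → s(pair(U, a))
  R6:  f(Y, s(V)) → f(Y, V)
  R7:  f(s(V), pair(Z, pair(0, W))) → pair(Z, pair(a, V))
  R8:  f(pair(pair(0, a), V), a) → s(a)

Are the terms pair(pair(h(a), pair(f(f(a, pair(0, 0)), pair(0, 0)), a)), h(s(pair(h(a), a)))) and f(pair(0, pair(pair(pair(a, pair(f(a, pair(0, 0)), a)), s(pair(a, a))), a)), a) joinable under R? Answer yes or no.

Reduce t₁ = pair(pair(h(a), pair(f(f(a, pair(0, 0)), pair(0, 0)), a)), h(s(pair(h(a), a)))):
1. pair(pair(h(a), pair(f(f(a, pair(0, 0)), pair(0, 0)), a)), h(s(pair(h(a), a))))  →  pair(pair(a, pair(f(f(a, pair(0, 0)), pair(0, 0)), a)), h(s(pair(h(a), a))))   [R1 at 1.1]
2. pair(pair(a, pair(f(f(a, pair(0, 0)), pair(0, 0)), a)), h(s(pair(h(a), a))))  →  pair(pair(a, pair(f(a, pair(0, 0)), a)), h(s(pair(h(a), a))))   [R3 at 1.2.1]
3. pair(pair(a, pair(f(a, pair(0, 0)), a)), h(s(pair(h(a), a))))  →  pair(pair(a, pair(a, a)), h(s(pair(h(a), a))))   [R3 at 1.2.1]
4. pair(pair(a, pair(a, a)), h(s(pair(h(a), a))))  →  pair(pair(a, pair(a, a)), s(pair(h(a), a)))   [R1 at 2]
5. pair(pair(a, pair(a, a)), s(pair(h(a), a)))  →  pair(pair(a, pair(a, a)), s(pair(a, a)))   [R1 at 2.1.1]

Reduce t₂ = f(pair(0, pair(pair(pair(a, pair(f(a, pair(0, 0)), a)), s(pair(a, a))), a)), a):
1. f(pair(0, pair(pair(pair(a, pair(f(a, pair(0, 0)), a)), s(pair(a, a))), a)), a)  →  pair(pair(a, pair(f(a, pair(0, 0)), a)), s(pair(a, a)))   [R2 at ε]
2. pair(pair(a, pair(f(a, pair(0, 0)), a)), s(pair(a, a)))  →  pair(pair(a, pair(a, a)), s(pair(a, a)))   [R3 at 1.2.1]

yes — NF(t₁) = pair(pair(a, pair(a, a)), s(pair(a, a))), NF(t₂) = pair(pair(a, pair(a, a)), s(pair(a, a)))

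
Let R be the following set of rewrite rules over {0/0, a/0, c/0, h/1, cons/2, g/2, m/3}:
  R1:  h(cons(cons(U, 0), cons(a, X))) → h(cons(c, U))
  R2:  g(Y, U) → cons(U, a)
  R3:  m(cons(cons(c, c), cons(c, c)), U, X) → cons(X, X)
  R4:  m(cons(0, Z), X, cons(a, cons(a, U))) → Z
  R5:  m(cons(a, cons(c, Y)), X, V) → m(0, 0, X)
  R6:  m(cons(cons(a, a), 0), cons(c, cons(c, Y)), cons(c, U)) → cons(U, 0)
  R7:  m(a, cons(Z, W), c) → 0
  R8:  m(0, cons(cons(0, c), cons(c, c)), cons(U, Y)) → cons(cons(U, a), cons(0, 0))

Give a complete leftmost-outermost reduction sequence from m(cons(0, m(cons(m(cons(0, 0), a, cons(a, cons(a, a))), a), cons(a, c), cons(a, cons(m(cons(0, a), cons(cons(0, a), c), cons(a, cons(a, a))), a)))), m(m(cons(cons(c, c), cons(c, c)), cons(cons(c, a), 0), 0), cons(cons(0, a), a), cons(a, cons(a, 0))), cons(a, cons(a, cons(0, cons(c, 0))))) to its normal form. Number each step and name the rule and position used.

a

1. m(cons(0, m(cons(m(cons(0, 0), a, cons(a, cons(a, a))), a), cons(a, c), cons(a, cons(m(cons(0, a), cons(cons(0, a), c), cons(a, cons(a, a))), a)))), m(m(cons(cons(c, c), cons(c, c)), cons(cons(c, a), 0), 0), cons(cons(0, a), a), cons(a, cons(a, 0))), cons(a, cons(a, cons(0, cons(c, 0)))))  →  m(cons(m(cons(0, 0), a, cons(a, cons(a, a))), a), cons(a, c), cons(a, cons(m(cons(0, a), cons(cons(0, a), c), cons(a, cons(a, a))), a)))   [R4 at ε]
2. m(cons(m(cons(0, 0), a, cons(a, cons(a, a))), a), cons(a, c), cons(a, cons(m(cons(0, a), cons(cons(0, a), c), cons(a, cons(a, a))), a)))  →  m(cons(0, a), cons(a, c), cons(a, cons(m(cons(0, a), cons(cons(0, a), c), cons(a, cons(a, a))), a)))   [R4 at 1.1]
3. m(cons(0, a), cons(a, c), cons(a, cons(m(cons(0, a), cons(cons(0, a), c), cons(a, cons(a, a))), a)))  →  m(cons(0, a), cons(a, c), cons(a, cons(a, a)))   [R4 at 3.2.1]
4. m(cons(0, a), cons(a, c), cons(a, cons(a, a)))  →  a   [R4 at ε]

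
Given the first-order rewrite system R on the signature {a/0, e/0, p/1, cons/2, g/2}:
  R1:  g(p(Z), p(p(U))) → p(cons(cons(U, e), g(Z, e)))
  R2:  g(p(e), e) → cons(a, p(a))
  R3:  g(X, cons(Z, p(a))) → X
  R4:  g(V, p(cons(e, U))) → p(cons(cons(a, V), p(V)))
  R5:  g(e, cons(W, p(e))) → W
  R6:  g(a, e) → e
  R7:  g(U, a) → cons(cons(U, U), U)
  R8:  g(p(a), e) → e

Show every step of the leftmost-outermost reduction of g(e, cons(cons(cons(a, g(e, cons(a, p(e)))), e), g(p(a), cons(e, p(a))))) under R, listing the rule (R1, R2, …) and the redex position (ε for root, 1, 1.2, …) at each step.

1. g(e, cons(cons(cons(a, g(e, cons(a, p(e)))), e), g(p(a), cons(e, p(a)))))  →  g(e, cons(cons(cons(a, a), e), g(p(a), cons(e, p(a)))))   [R5 at 2.1.1.2]
2. g(e, cons(cons(cons(a, a), e), g(p(a), cons(e, p(a)))))  →  g(e, cons(cons(cons(a, a), e), p(a)))   [R3 at 2.2]
3. g(e, cons(cons(cons(a, a), e), p(a)))  →  e   [R3 at ε]

e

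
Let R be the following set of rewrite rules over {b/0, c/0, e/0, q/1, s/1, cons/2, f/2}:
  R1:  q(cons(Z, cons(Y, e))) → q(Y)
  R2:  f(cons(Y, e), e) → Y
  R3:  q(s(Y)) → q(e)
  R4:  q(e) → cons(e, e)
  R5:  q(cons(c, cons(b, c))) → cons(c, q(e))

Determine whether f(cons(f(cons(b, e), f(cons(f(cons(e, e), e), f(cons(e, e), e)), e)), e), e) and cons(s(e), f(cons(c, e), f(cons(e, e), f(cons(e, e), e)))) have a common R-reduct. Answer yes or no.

Reduce t₁ = f(cons(f(cons(b, e), f(cons(f(cons(e, e), e), f(cons(e, e), e)), e)), e), e):
1. f(cons(f(cons(b, e), f(cons(f(cons(e, e), e), f(cons(e, e), e)), e)), e), e)  →  f(cons(b, e), f(cons(f(cons(e, e), e), f(cons(e, e), e)), e))   [R2 at ε]
2. f(cons(b, e), f(cons(f(cons(e, e), e), f(cons(e, e), e)), e))  →  f(cons(b, e), f(cons(e, f(cons(e, e), e)), e))   [R2 at 2.1.1]
3. f(cons(b, e), f(cons(e, f(cons(e, e), e)), e))  →  f(cons(b, e), f(cons(e, e), e))   [R2 at 2.1.2]
4. f(cons(b, e), f(cons(e, e), e))  →  f(cons(b, e), e)   [R2 at 2]
5. f(cons(b, e), e)  →  b   [R2 at ε]

Reduce t₂ = cons(s(e), f(cons(c, e), f(cons(e, e), f(cons(e, e), e)))):
1. cons(s(e), f(cons(c, e), f(cons(e, e), f(cons(e, e), e))))  →  cons(s(e), f(cons(c, e), f(cons(e, e), e)))   [R2 at 2.2.2]
2. cons(s(e), f(cons(c, e), f(cons(e, e), e)))  →  cons(s(e), f(cons(c, e), e))   [R2 at 2.2]
3. cons(s(e), f(cons(c, e), e))  →  cons(s(e), c)   [R2 at 2]

no — NF(t₁) = b, NF(t₂) = cons(s(e), c)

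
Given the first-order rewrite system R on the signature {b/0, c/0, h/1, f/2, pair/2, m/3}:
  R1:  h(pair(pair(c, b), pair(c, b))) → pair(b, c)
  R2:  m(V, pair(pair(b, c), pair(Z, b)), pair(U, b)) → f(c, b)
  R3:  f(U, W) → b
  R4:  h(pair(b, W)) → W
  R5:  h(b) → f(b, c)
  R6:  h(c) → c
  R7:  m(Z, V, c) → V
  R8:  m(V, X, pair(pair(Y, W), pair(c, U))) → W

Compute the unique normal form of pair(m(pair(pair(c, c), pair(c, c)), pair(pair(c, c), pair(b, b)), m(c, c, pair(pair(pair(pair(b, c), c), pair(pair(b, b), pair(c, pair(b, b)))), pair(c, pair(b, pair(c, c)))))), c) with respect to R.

pair(b, c)

1. pair(m(pair(pair(c, c), pair(c, c)), pair(pair(c, c), pair(b, b)), m(c, c, pair(pair(pair(pair(b, c), c), pair(pair(b, b), pair(c, pair(b, b)))), pair(c, pair(b, pair(c, c)))))), c)  →  pair(m(pair(pair(c, c), pair(c, c)), pair(pair(c, c), pair(b, b)), pair(pair(b, b), pair(c, pair(b, b)))), c)   [R8 at 1.3]
2. pair(m(pair(pair(c, c), pair(c, c)), pair(pair(c, c), pair(b, b)), pair(pair(b, b), pair(c, pair(b, b)))), c)  →  pair(b, c)   [R8 at 1]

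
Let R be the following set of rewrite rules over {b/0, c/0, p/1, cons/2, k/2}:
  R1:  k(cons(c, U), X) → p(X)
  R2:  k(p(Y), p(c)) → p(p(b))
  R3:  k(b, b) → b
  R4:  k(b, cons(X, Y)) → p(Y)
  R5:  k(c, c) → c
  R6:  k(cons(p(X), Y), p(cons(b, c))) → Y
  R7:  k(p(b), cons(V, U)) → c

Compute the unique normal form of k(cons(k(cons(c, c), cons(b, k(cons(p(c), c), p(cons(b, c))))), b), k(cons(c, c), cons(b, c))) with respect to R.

b

1. k(cons(k(cons(c, c), cons(b, k(cons(p(c), c), p(cons(b, c))))), b), k(cons(c, c), cons(b, c)))  →  k(cons(p(cons(b, k(cons(p(c), c), p(cons(b, c))))), b), k(cons(c, c), cons(b, c)))   [R1 at 1.1]
2. k(cons(p(cons(b, k(cons(p(c), c), p(cons(b, c))))), b), k(cons(c, c), cons(b, c)))  →  k(cons(p(cons(b, c)), b), k(cons(c, c), cons(b, c)))   [R6 at 1.1.1.2]
3. k(cons(p(cons(b, c)), b), k(cons(c, c), cons(b, c)))  →  k(cons(p(cons(b, c)), b), p(cons(b, c)))   [R1 at 2]
4. k(cons(p(cons(b, c)), b), p(cons(b, c)))  →  b   [R6 at ε]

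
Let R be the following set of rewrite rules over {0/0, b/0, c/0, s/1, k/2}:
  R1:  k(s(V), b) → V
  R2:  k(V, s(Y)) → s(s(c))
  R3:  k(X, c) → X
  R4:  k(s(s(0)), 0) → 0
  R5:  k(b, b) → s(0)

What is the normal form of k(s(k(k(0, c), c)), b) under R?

1. k(s(k(k(0, c), c)), b)  →  k(k(0, c), c)   [R1 at ε]
2. k(k(0, c), c)  →  k(0, c)   [R3 at ε]
3. k(0, c)  →  0   [R3 at ε]

0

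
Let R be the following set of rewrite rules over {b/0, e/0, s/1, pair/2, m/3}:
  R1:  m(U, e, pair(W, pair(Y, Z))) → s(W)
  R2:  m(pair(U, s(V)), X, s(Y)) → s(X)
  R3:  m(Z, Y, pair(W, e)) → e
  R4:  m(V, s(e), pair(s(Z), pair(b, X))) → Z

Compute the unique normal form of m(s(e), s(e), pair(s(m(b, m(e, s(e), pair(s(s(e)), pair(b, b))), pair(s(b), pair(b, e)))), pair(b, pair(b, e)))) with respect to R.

b

1. m(s(e), s(e), pair(s(m(b, m(e, s(e), pair(s(s(e)), pair(b, b))), pair(s(b), pair(b, e)))), pair(b, pair(b, e))))  →  m(b, m(e, s(e), pair(s(s(e)), pair(b, b))), pair(s(b), pair(b, e)))   [R4 at ε]
2. m(b, m(e, s(e), pair(s(s(e)), pair(b, b))), pair(s(b), pair(b, e)))  →  m(b, s(e), pair(s(b), pair(b, e)))   [R4 at 2]
3. m(b, s(e), pair(s(b), pair(b, e)))  →  b   [R4 at ε]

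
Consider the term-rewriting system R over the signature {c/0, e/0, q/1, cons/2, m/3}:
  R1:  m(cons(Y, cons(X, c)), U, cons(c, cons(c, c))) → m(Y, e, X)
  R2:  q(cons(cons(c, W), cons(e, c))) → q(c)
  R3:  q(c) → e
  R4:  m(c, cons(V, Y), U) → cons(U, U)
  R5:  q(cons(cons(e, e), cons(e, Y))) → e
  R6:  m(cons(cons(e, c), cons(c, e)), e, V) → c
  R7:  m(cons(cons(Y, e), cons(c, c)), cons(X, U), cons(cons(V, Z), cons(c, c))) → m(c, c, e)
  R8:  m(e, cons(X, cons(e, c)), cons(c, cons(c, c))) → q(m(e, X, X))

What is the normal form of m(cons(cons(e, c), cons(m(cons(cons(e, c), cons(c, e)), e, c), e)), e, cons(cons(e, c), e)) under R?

1. m(cons(cons(e, c), cons(m(cons(cons(e, c), cons(c, e)), e, c), e)), e, cons(cons(e, c), e))  →  m(cons(cons(e, c), cons(c, e)), e, cons(cons(e, c), e))   [R6 at 1.2.1]
2. m(cons(cons(e, c), cons(c, e)), e, cons(cons(e, c), e))  →  c   [R6 at ε]

c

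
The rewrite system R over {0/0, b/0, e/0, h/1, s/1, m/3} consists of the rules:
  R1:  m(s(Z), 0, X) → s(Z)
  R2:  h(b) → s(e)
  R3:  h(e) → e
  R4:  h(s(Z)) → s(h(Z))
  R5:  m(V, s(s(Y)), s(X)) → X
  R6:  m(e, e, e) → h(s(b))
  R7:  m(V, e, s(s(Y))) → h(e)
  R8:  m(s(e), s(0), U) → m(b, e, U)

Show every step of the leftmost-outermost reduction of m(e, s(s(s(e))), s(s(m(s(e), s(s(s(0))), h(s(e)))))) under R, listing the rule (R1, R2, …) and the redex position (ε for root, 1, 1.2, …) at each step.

1. m(e, s(s(s(e))), s(s(m(s(e), s(s(s(0))), h(s(e))))))  →  s(m(s(e), s(s(s(0))), h(s(e))))   [R5 at ε]
2. s(m(s(e), s(s(s(0))), h(s(e))))  →  s(m(s(e), s(s(s(0))), s(h(e))))   [R4 at 1.3]
3. s(m(s(e), s(s(s(0))), s(h(e))))  →  s(h(e))   [R5 at 1]
4. s(h(e))  →  s(e)   [R3 at 1]

s(e)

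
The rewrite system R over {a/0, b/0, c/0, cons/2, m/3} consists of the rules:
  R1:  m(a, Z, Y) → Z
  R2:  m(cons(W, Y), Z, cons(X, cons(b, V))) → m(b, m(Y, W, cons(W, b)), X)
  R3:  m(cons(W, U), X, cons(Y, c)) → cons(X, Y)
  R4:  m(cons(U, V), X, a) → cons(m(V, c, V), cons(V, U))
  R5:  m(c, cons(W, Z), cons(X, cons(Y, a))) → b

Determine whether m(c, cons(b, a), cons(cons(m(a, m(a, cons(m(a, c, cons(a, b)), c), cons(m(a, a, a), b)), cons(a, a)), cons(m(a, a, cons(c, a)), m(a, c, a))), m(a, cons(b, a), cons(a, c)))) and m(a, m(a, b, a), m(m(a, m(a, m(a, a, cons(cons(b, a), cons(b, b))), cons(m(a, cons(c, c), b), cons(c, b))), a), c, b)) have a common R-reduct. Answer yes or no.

Reduce t₁ = m(c, cons(b, a), cons(cons(m(a, m(a, cons(m(a, c, cons(a, b)), c), cons(m(a, a, a), b)), cons(a, a)), cons(m(a, a, cons(c, a)), m(a, c, a))), m(a, cons(b, a), cons(a, c)))):
1. m(c, cons(b, a), cons(cons(m(a, m(a, cons(m(a, c, cons(a, b)), c), cons(m(a, a, a), b)), cons(a, a)), cons(m(a, a, cons(c, a)), m(a, c, a))), m(a, cons(b, a), cons(a, c))))  →  m(c, cons(b, a), cons(cons(m(a, cons(m(a, c, cons(a, b)), c), cons(m(a, a, a), b)), cons(m(a, a, cons(c, a)), m(a, c, a))), m(a, cons(b, a), cons(a, c))))   [R1 at 3.1.1]
2. m(c, cons(b, a), cons(cons(m(a, cons(m(a, c, cons(a, b)), c), cons(m(a, a, a), b)), cons(m(a, a, cons(c, a)), m(a, c, a))), m(a, cons(b, a), cons(a, c))))  →  m(c, cons(b, a), cons(cons(cons(m(a, c, cons(a, b)), c), cons(m(a, a, cons(c, a)), m(a, c, a))), m(a, cons(b, a), cons(a, c))))   [R1 at 3.1.1]
3. m(c, cons(b, a), cons(cons(cons(m(a, c, cons(a, b)), c), cons(m(a, a, cons(c, a)), m(a, c, a))), m(a, cons(b, a), cons(a, c))))  →  m(c, cons(b, a), cons(cons(cons(c, c), cons(m(a, a, cons(c, a)), m(a, c, a))), m(a, cons(b, a), cons(a, c))))   [R1 at 3.1.1.1]
4. m(c, cons(b, a), cons(cons(cons(c, c), cons(m(a, a, cons(c, a)), m(a, c, a))), m(a, cons(b, a), cons(a, c))))  →  m(c, cons(b, a), cons(cons(cons(c, c), cons(a, m(a, c, a))), m(a, cons(b, a), cons(a, c))))   [R1 at 3.1.2.1]
5. m(c, cons(b, a), cons(cons(cons(c, c), cons(a, m(a, c, a))), m(a, cons(b, a), cons(a, c))))  →  m(c, cons(b, a), cons(cons(cons(c, c), cons(a, c)), m(a, cons(b, a), cons(a, c))))   [R1 at 3.1.2.2]
6. m(c, cons(b, a), cons(cons(cons(c, c), cons(a, c)), m(a, cons(b, a), cons(a, c))))  →  m(c, cons(b, a), cons(cons(cons(c, c), cons(a, c)), cons(b, a)))   [R1 at 3.2]
7. m(c, cons(b, a), cons(cons(cons(c, c), cons(a, c)), cons(b, a)))  →  b   [R5 at ε]

Reduce t₂ = m(a, m(a, b, a), m(m(a, m(a, m(a, a, cons(cons(b, a), cons(b, b))), cons(m(a, cons(c, c), b), cons(c, b))), a), c, b)):
1. m(a, m(a, b, a), m(m(a, m(a, m(a, a, cons(cons(b, a), cons(b, b))), cons(m(a, cons(c, c), b), cons(c, b))), a), c, b))  →  m(a, b, a)   [R1 at ε]
2. m(a, b, a)  →  b   [R1 at ε]

yes — NF(t₁) = b, NF(t₂) = b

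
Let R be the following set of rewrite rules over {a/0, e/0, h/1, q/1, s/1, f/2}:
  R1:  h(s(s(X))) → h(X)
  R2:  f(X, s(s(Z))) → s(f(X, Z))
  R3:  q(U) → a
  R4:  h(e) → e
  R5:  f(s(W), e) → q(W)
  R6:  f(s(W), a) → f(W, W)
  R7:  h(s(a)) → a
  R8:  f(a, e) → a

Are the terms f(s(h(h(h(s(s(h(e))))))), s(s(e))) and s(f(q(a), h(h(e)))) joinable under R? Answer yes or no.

Reduce t₁ = f(s(h(h(h(s(s(h(e))))))), s(s(e))):
1. f(s(h(h(h(s(s(h(e))))))), s(s(e)))  →  s(f(s(h(h(h(s(s(h(e))))))), e))   [R2 at ε]
2. s(f(s(h(h(h(s(s(h(e))))))), e))  →  s(q(h(h(h(s(s(h(e))))))))   [R5 at 1]
3. s(q(h(h(h(s(s(h(e))))))))  →  s(a)   [R3 at 1]

Reduce t₂ = s(f(q(a), h(h(e)))):
1. s(f(q(a), h(h(e))))  →  s(f(a, h(h(e))))   [R3 at 1.1]
2. s(f(a, h(h(e))))  →  s(f(a, h(e)))   [R4 at 1.2.1]
3. s(f(a, h(e)))  →  s(f(a, e))   [R4 at 1.2]
4. s(f(a, e))  →  s(a)   [R8 at 1]

yes — NF(t₁) = s(a), NF(t₂) = s(a)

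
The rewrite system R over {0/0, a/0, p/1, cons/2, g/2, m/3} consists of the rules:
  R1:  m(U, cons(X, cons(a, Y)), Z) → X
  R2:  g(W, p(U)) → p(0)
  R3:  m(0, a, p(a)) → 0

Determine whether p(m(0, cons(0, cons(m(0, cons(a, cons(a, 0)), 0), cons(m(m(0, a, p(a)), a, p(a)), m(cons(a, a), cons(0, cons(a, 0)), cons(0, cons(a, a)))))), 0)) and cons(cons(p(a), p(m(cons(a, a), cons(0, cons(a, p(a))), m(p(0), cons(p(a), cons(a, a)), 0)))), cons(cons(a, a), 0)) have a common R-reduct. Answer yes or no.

Reduce t₁ = p(m(0, cons(0, cons(m(0, cons(a, cons(a, 0)), 0), cons(m(m(0, a, p(a)), a, p(a)), m(cons(a, a), cons(0, cons(a, 0)), cons(0, cons(a, a)))))), 0)):
1. p(m(0, cons(0, cons(m(0, cons(a, cons(a, 0)), 0), cons(m(m(0, a, p(a)), a, p(a)), m(cons(a, a), cons(0, cons(a, 0)), cons(0, cons(a, a)))))), 0))  →  p(m(0, cons(0, cons(a, cons(m(m(0, a, p(a)), a, p(a)), m(cons(a, a), cons(0, cons(a, 0)), cons(0, cons(a, a)))))), 0))   [R1 at 1.2.2.1]
2. p(m(0, cons(0, cons(a, cons(m(m(0, a, p(a)), a, p(a)), m(cons(a, a), cons(0, cons(a, 0)), cons(0, cons(a, a)))))), 0))  →  p(0)   [R1 at 1]

Reduce t₂ = cons(cons(p(a), p(m(cons(a, a), cons(0, cons(a, p(a))), m(p(0), cons(p(a), cons(a, a)), 0)))), cons(cons(a, a), 0)):
1. cons(cons(p(a), p(m(cons(a, a), cons(0, cons(a, p(a))), m(p(0), cons(p(a), cons(a, a)), 0)))), cons(cons(a, a), 0))  →  cons(cons(p(a), p(0)), cons(cons(a, a), 0))   [R1 at 1.2.1]

no — NF(t₁) = p(0), NF(t₂) = cons(cons(p(a), p(0)), cons(cons(a, a), 0))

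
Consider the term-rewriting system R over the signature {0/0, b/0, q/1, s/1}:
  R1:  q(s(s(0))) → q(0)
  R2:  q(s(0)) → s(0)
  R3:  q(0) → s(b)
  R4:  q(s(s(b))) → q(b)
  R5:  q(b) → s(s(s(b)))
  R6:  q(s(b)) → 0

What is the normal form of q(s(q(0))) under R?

1. q(s(q(0)))  →  q(s(s(b)))   [R3 at 1.1]
2. q(s(s(b)))  →  q(b)   [R4 at ε]
3. q(b)  →  s(s(s(b)))   [R5 at ε]

s(s(s(b)))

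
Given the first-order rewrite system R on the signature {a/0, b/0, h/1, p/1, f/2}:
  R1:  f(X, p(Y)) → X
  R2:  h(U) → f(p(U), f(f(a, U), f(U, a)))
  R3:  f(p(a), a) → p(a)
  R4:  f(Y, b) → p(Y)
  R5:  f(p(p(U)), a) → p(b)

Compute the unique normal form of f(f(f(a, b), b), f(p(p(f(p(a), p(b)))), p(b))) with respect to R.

1. f(f(f(a, b), b), f(p(p(f(p(a), p(b)))), p(b)))  →  f(p(f(a, b)), f(p(p(f(p(a), p(b)))), p(b)))   [R4 at 1]
2. f(p(f(a, b)), f(p(p(f(p(a), p(b)))), p(b)))  →  f(p(p(a)), f(p(p(f(p(a), p(b)))), p(b)))   [R4 at 1.1]
3. f(p(p(a)), f(p(p(f(p(a), p(b)))), p(b)))  →  f(p(p(a)), p(p(f(p(a), p(b)))))   [R1 at 2]
4. f(p(p(a)), p(p(f(p(a), p(b)))))  →  p(p(a))   [R1 at ε]

p(p(a))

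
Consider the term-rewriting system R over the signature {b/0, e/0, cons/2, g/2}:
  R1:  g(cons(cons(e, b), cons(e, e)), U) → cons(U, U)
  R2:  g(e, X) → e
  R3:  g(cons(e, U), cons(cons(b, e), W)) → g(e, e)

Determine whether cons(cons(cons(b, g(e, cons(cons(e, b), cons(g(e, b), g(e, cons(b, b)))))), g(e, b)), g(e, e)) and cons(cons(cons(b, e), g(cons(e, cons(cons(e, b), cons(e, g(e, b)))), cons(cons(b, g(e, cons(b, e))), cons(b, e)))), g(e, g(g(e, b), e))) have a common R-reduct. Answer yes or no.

Reduce t₁ = cons(cons(cons(b, g(e, cons(cons(e, b), cons(g(e, b), g(e, cons(b, b)))))), g(e, b)), g(e, e)):
1. cons(cons(cons(b, g(e, cons(cons(e, b), cons(g(e, b), g(e, cons(b, b)))))), g(e, b)), g(e, e))  →  cons(cons(cons(b, e), g(e, b)), g(e, e))   [R2 at 1.1.2]
2. cons(cons(cons(b, e), g(e, b)), g(e, e))  →  cons(cons(cons(b, e), e), g(e, e))   [R2 at 1.2]
3. cons(cons(cons(b, e), e), g(e, e))  →  cons(cons(cons(b, e), e), e)   [R2 at 2]

Reduce t₂ = cons(cons(cons(b, e), g(cons(e, cons(cons(e, b), cons(e, g(e, b)))), cons(cons(b, g(e, cons(b, e))), cons(b, e)))), g(e, g(g(e, b), e))):
1. cons(cons(cons(b, e), g(cons(e, cons(cons(e, b), cons(e, g(e, b)))), cons(cons(b, g(e, cons(b, e))), cons(b, e)))), g(e, g(g(e, b), e)))  →  cons(cons(cons(b, e), g(cons(e, cons(cons(e, b), cons(e, e))), cons(cons(b, g(e, cons(b, e))), cons(b, e)))), g(e, g(g(e, b), e)))   [R2 at 1.2.1.2.2.2]
2. cons(cons(cons(b, e), g(cons(e, cons(cons(e, b), cons(e, e))), cons(cons(b, g(e, cons(b, e))), cons(b, e)))), g(e, g(g(e, b), e)))  →  cons(cons(cons(b, e), g(cons(e, cons(cons(e, b), cons(e, e))), cons(cons(b, e), cons(b, e)))), g(e, g(g(e, b), e)))   [R2 at 1.2.2.1.2]
3. cons(cons(cons(b, e), g(cons(e, cons(cons(e, b), cons(e, e))), cons(cons(b, e), cons(b, e)))), g(e, g(g(e, b), e)))  →  cons(cons(cons(b, e), g(e, e)), g(e, g(g(e, b), e)))   [R3 at 1.2]
4. cons(cons(cons(b, e), g(e, e)), g(e, g(g(e, b), e)))  →  cons(cons(cons(b, e), e), g(e, g(g(e, b), e)))   [R2 at 1.2]
5. cons(cons(cons(b, e), e), g(e, g(g(e, b), e)))  →  cons(cons(cons(b, e), e), e)   [R2 at 2]

yes — NF(t₁) = cons(cons(cons(b, e), e), e), NF(t₂) = cons(cons(cons(b, e), e), e)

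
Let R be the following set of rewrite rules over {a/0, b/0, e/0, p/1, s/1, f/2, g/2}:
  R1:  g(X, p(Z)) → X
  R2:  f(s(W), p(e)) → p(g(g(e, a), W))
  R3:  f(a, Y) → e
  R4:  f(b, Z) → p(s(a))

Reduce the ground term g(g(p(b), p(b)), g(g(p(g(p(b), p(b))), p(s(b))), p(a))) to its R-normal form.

1. g(g(p(b), p(b)), g(g(p(g(p(b), p(b))), p(s(b))), p(a)))  →  g(p(b), g(g(p(g(p(b), p(b))), p(s(b))), p(a)))   [R1 at 1]
2. g(p(b), g(g(p(g(p(b), p(b))), p(s(b))), p(a)))  →  g(p(b), g(p(g(p(b), p(b))), p(s(b))))   [R1 at 2]
3. g(p(b), g(p(g(p(b), p(b))), p(s(b))))  →  g(p(b), p(g(p(b), p(b))))   [R1 at 2]
4. g(p(b), p(g(p(b), p(b))))  →  p(b)   [R1 at ε]

p(b)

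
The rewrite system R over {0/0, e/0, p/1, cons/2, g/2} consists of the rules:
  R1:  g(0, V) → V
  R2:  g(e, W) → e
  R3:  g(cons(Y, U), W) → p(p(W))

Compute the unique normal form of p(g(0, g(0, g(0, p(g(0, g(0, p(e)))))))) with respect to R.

p(p(p(e)))

1. p(g(0, g(0, g(0, p(g(0, g(0, p(e))))))))  →  p(g(0, g(0, p(g(0, g(0, p(e)))))))   [R1 at 1]
2. p(g(0, g(0, p(g(0, g(0, p(e)))))))  →  p(g(0, p(g(0, g(0, p(e))))))   [R1 at 1]
3. p(g(0, p(g(0, g(0, p(e))))))  →  p(p(g(0, g(0, p(e)))))   [R1 at 1]
4. p(p(g(0, g(0, p(e)))))  →  p(p(g(0, p(e))))   [R1 at 1.1]
5. p(p(g(0, p(e))))  →  p(p(p(e)))   [R1 at 1.1]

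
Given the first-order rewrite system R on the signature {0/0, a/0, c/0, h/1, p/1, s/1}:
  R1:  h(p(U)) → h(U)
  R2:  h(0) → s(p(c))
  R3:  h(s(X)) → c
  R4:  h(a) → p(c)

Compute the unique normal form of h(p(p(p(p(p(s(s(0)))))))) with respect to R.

c

1. h(p(p(p(p(p(s(s(0))))))))  →  h(p(p(p(p(s(s(0)))))))   [R1 at ε]
2. h(p(p(p(p(s(s(0)))))))  →  h(p(p(p(s(s(0))))))   [R1 at ε]
3. h(p(p(p(s(s(0))))))  →  h(p(p(s(s(0)))))   [R1 at ε]
4. h(p(p(s(s(0)))))  →  h(p(s(s(0))))   [R1 at ε]
5. h(p(s(s(0))))  →  h(s(s(0)))   [R1 at ε]
6. h(s(s(0)))  →  c   [R3 at ε]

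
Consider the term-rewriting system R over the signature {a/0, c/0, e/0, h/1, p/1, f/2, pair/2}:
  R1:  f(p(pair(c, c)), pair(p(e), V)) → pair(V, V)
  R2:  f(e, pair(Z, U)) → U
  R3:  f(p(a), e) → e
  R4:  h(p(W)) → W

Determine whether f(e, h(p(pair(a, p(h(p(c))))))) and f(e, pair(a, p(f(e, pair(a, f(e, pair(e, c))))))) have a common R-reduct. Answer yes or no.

Reduce t₁ = f(e, h(p(pair(a, p(h(p(c))))))):
1. f(e, h(p(pair(a, p(h(p(c)))))))  →  f(e, pair(a, p(h(p(c)))))   [R4 at 2]
2. f(e, pair(a, p(h(p(c)))))  →  p(h(p(c)))   [R2 at ε]
3. p(h(p(c)))  →  p(c)   [R4 at 1]

Reduce t₂ = f(e, pair(a, p(f(e, pair(a, f(e, pair(e, c))))))):
1. f(e, pair(a, p(f(e, pair(a, f(e, pair(e, c)))))))  →  p(f(e, pair(a, f(e, pair(e, c)))))   [R2 at ε]
2. p(f(e, pair(a, f(e, pair(e, c)))))  →  p(f(e, pair(e, c)))   [R2 at 1]
3. p(f(e, pair(e, c)))  →  p(c)   [R2 at 1]

yes — NF(t₁) = p(c), NF(t₂) = p(c)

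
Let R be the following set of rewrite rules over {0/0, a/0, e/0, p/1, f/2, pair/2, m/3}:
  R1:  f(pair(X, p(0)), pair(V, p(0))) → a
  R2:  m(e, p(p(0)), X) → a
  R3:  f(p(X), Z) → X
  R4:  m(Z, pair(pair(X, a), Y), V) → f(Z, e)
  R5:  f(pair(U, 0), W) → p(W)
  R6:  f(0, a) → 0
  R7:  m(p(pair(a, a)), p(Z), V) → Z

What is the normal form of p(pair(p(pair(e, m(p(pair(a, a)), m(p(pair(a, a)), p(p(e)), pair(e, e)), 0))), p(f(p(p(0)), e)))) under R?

1. p(pair(p(pair(e, m(p(pair(a, a)), m(p(pair(a, a)), p(p(e)), pair(e, e)), 0))), p(f(p(p(0)), e))))  →  p(pair(p(pair(e, m(p(pair(a, a)), p(e), 0))), p(f(p(p(0)), e))))   [R7 at 1.1.1.2.2]
2. p(pair(p(pair(e, m(p(pair(a, a)), p(e), 0))), p(f(p(p(0)), e))))  →  p(pair(p(pair(e, e)), p(f(p(p(0)), e))))   [R7 at 1.1.1.2]
3. p(pair(p(pair(e, e)), p(f(p(p(0)), e))))  →  p(pair(p(pair(e, e)), p(p(0))))   [R3 at 1.2.1]

p(pair(p(pair(e, e)), p(p(0))))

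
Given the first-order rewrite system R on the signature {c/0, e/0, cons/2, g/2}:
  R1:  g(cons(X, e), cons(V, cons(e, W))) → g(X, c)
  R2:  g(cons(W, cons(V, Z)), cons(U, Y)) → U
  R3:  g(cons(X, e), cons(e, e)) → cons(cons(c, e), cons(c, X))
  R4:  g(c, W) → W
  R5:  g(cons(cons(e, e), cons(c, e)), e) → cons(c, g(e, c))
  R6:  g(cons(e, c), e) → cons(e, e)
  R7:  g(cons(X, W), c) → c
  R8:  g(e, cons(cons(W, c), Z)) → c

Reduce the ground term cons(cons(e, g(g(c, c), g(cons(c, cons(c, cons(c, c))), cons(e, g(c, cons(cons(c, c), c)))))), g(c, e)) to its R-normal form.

cons(cons(e, e), e)

1. cons(cons(e, g(g(c, c), g(cons(c, cons(c, cons(c, c))), cons(e, g(c, cons(cons(c, c), c)))))), g(c, e))  →  cons(cons(e, g(c, g(cons(c, cons(c, cons(c, c))), cons(e, g(c, cons(cons(c, c), c)))))), g(c, e))   [R4 at 1.2.1]
2. cons(cons(e, g(c, g(cons(c, cons(c, cons(c, c))), cons(e, g(c, cons(cons(c, c), c)))))), g(c, e))  →  cons(cons(e, g(cons(c, cons(c, cons(c, c))), cons(e, g(c, cons(cons(c, c), c))))), g(c, e))   [R4 at 1.2]
3. cons(cons(e, g(cons(c, cons(c, cons(c, c))), cons(e, g(c, cons(cons(c, c), c))))), g(c, e))  →  cons(cons(e, e), g(c, e))   [R2 at 1.2]
4. cons(cons(e, e), g(c, e))  →  cons(cons(e, e), e)   [R4 at 2]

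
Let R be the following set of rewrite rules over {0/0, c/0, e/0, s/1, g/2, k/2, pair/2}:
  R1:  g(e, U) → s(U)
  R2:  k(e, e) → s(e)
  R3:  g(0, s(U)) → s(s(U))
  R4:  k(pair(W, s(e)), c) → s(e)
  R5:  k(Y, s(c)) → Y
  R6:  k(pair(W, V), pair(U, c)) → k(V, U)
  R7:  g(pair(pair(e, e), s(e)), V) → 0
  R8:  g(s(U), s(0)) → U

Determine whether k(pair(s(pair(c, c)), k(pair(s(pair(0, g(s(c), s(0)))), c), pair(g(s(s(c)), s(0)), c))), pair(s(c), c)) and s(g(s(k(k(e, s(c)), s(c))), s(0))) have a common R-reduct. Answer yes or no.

no — NF(t₁) = c, NF(t₂) = s(e)

Reduce t₁ = k(pair(s(pair(c, c)), k(pair(s(pair(0, g(s(c), s(0)))), c), pair(g(s(s(c)), s(0)), c))), pair(s(c), c)):
1. k(pair(s(pair(c, c)), k(pair(s(pair(0, g(s(c), s(0)))), c), pair(g(s(s(c)), s(0)), c))), pair(s(c), c))  →  k(k(pair(s(pair(0, g(s(c), s(0)))), c), pair(g(s(s(c)), s(0)), c)), s(c))   [R6 at ε]
2. k(k(pair(s(pair(0, g(s(c), s(0)))), c), pair(g(s(s(c)), s(0)), c)), s(c))  →  k(pair(s(pair(0, g(s(c), s(0)))), c), pair(g(s(s(c)), s(0)), c))   [R5 at ε]
3. k(pair(s(pair(0, g(s(c), s(0)))), c), pair(g(s(s(c)), s(0)), c))  →  k(c, g(s(s(c)), s(0)))   [R6 at ε]
4. k(c, g(s(s(c)), s(0)))  →  k(c, s(c))   [R8 at 2]
5. k(c, s(c))  →  c   [R5 at ε]

Reduce t₂ = s(g(s(k(k(e, s(c)), s(c))), s(0))):
1. s(g(s(k(k(e, s(c)), s(c))), s(0)))  →  s(k(k(e, s(c)), s(c)))   [R8 at 1]
2. s(k(k(e, s(c)), s(c)))  →  s(k(e, s(c)))   [R5 at 1]
3. s(k(e, s(c)))  →  s(e)   [R5 at 1]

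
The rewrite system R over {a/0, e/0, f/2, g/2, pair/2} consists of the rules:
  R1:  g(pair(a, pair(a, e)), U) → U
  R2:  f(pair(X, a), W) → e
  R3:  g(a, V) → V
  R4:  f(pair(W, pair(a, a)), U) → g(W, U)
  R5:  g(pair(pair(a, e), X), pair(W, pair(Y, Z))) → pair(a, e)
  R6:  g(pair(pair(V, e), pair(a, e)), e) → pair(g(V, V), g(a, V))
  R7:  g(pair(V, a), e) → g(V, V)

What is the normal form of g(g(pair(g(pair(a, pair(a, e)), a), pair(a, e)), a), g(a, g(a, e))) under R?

1. g(g(pair(g(pair(a, pair(a, e)), a), pair(a, e)), a), g(a, g(a, e)))  →  g(g(pair(a, pair(a, e)), a), g(a, g(a, e)))   [R1 at 1.1.1]
2. g(g(pair(a, pair(a, e)), a), g(a, g(a, e)))  →  g(a, g(a, g(a, e)))   [R1 at 1]
3. g(a, g(a, g(a, e)))  →  g(a, g(a, e))   [R3 at ε]
4. g(a, g(a, e))  →  g(a, e)   [R3 at ε]
5. g(a, e)  →  e   [R3 at ε]

e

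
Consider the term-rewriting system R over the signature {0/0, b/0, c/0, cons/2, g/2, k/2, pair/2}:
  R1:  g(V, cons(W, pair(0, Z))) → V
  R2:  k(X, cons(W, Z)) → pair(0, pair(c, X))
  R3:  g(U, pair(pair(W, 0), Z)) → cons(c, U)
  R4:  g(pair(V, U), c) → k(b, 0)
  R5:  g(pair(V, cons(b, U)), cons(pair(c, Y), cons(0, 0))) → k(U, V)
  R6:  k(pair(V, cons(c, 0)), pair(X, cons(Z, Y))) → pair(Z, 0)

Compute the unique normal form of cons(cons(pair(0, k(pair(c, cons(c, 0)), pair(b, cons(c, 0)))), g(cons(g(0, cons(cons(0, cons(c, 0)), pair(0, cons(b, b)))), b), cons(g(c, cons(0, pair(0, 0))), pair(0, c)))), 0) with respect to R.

1. cons(cons(pair(0, k(pair(c, cons(c, 0)), pair(b, cons(c, 0)))), g(cons(g(0, cons(cons(0, cons(c, 0)), pair(0, cons(b, b)))), b), cons(g(c, cons(0, pair(0, 0))), pair(0, c)))), 0)  →  cons(cons(pair(0, pair(c, 0)), g(cons(g(0, cons(cons(0, cons(c, 0)), pair(0, cons(b, b)))), b), cons(g(c, cons(0, pair(0, 0))), pair(0, c)))), 0)   [R6 at 1.1.2]
2. cons(cons(pair(0, pair(c, 0)), g(cons(g(0, cons(cons(0, cons(c, 0)), pair(0, cons(b, b)))), b), cons(g(c, cons(0, pair(0, 0))), pair(0, c)))), 0)  →  cons(cons(pair(0, pair(c, 0)), cons(g(0, cons(cons(0, cons(c, 0)), pair(0, cons(b, b)))), b)), 0)   [R1 at 1.2]
3. cons(cons(pair(0, pair(c, 0)), cons(g(0, cons(cons(0, cons(c, 0)), pair(0, cons(b, b)))), b)), 0)  →  cons(cons(pair(0, pair(c, 0)), cons(0, b)), 0)   [R1 at 1.2.1]

cons(cons(pair(0, pair(c, 0)), cons(0, b)), 0)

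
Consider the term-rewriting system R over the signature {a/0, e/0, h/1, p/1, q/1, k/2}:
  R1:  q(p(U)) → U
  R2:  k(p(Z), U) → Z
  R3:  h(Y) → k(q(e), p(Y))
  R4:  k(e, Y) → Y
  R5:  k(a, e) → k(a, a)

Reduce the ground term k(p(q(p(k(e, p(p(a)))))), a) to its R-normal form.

1. k(p(q(p(k(e, p(p(a)))))), a)  →  q(p(k(e, p(p(a)))))   [R2 at ε]
2. q(p(k(e, p(p(a)))))  →  k(e, p(p(a)))   [R1 at ε]
3. k(e, p(p(a)))  →  p(p(a))   [R4 at ε]

p(p(a))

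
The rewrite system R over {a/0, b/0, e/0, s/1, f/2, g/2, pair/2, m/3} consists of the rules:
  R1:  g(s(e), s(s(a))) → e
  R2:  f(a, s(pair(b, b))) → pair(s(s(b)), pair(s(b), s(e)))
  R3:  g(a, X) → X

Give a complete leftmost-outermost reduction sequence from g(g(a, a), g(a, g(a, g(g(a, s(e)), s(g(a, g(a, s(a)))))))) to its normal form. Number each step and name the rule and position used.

e

1. g(g(a, a), g(a, g(a, g(g(a, s(e)), s(g(a, g(a, s(a))))))))  →  g(a, g(a, g(a, g(g(a, s(e)), s(g(a, g(a, s(a))))))))   [R3 at 1]
2. g(a, g(a, g(a, g(g(a, s(e)), s(g(a, g(a, s(a))))))))  →  g(a, g(a, g(g(a, s(e)), s(g(a, g(a, s(a)))))))   [R3 at ε]
3. g(a, g(a, g(g(a, s(e)), s(g(a, g(a, s(a)))))))  →  g(a, g(g(a, s(e)), s(g(a, g(a, s(a))))))   [R3 at ε]
4. g(a, g(g(a, s(e)), s(g(a, g(a, s(a))))))  →  g(g(a, s(e)), s(g(a, g(a, s(a)))))   [R3 at ε]
5. g(g(a, s(e)), s(g(a, g(a, s(a)))))  →  g(s(e), s(g(a, g(a, s(a)))))   [R3 at 1]
6. g(s(e), s(g(a, g(a, s(a)))))  →  g(s(e), s(g(a, s(a))))   [R3 at 2.1]
7. g(s(e), s(g(a, s(a))))  →  g(s(e), s(s(a)))   [R3 at 2.1]
8. g(s(e), s(s(a)))  →  e   [R1 at ε]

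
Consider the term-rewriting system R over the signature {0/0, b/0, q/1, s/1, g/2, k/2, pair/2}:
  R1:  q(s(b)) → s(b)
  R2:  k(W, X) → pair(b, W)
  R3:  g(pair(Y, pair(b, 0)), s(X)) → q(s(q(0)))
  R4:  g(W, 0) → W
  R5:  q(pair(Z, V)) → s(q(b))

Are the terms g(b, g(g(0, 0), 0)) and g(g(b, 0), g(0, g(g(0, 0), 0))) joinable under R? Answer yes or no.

Reduce t₁ = g(b, g(g(0, 0), 0)):
1. g(b, g(g(0, 0), 0))  →  g(b, g(0, 0))   [R4 at 2]
2. g(b, g(0, 0))  →  g(b, 0)   [R4 at 2]
3. g(b, 0)  →  b   [R4 at ε]

Reduce t₂ = g(g(b, 0), g(0, g(g(0, 0), 0))):
1. g(g(b, 0), g(0, g(g(0, 0), 0)))  →  g(b, g(0, g(g(0, 0), 0)))   [R4 at 1]
2. g(b, g(0, g(g(0, 0), 0)))  →  g(b, g(0, g(0, 0)))   [R4 at 2.2]
3. g(b, g(0, g(0, 0)))  →  g(b, g(0, 0))   [R4 at 2.2]
4. g(b, g(0, 0))  →  g(b, 0)   [R4 at 2]
5. g(b, 0)  →  b   [R4 at ε]

yes — NF(t₁) = b, NF(t₂) = b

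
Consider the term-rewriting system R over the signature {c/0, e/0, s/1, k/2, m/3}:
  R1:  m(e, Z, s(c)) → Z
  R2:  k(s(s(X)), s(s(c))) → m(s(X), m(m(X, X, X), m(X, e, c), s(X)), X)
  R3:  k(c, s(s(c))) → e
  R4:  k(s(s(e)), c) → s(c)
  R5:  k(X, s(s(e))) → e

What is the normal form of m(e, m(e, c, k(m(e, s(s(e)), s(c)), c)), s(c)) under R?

1. m(e, m(e, c, k(m(e, s(s(e)), s(c)), c)), s(c))  →  m(e, c, k(m(e, s(s(e)), s(c)), c))   [R1 at ε]
2. m(e, c, k(m(e, s(s(e)), s(c)), c))  →  m(e, c, k(s(s(e)), c))   [R1 at 3.1]
3. m(e, c, k(s(s(e)), c))  →  m(e, c, s(c))   [R4 at 3]
4. m(e, c, s(c))  →  c   [R1 at ε]

c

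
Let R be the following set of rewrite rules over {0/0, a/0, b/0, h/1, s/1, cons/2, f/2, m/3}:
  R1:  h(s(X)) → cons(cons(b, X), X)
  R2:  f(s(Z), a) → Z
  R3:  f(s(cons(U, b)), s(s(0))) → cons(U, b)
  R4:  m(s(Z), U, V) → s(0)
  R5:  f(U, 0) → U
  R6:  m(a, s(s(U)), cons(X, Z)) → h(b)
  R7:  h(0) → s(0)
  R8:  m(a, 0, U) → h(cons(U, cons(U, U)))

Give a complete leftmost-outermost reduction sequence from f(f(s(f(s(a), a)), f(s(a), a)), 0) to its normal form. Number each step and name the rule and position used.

1. f(f(s(f(s(a), a)), f(s(a), a)), 0)  →  f(s(f(s(a), a)), f(s(a), a))   [R5 at ε]
2. f(s(f(s(a), a)), f(s(a), a))  →  f(s(a), f(s(a), a))   [R2 at 1.1]
3. f(s(a), f(s(a), a))  →  f(s(a), a)   [R2 at 2]
4. f(s(a), a)  →  a   [R2 at ε]

a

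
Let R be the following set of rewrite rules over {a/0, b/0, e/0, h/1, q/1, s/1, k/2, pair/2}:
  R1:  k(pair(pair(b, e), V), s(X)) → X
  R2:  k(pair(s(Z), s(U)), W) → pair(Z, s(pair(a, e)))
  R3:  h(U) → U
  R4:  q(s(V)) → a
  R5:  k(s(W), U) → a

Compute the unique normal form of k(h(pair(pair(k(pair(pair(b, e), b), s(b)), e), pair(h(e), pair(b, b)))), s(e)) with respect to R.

e

1. k(h(pair(pair(k(pair(pair(b, e), b), s(b)), e), pair(h(e), pair(b, b)))), s(e))  →  k(pair(pair(k(pair(pair(b, e), b), s(b)), e), pair(h(e), pair(b, b))), s(e))   [R3 at 1]
2. k(pair(pair(k(pair(pair(b, e), b), s(b)), e), pair(h(e), pair(b, b))), s(e))  →  k(pair(pair(b, e), pair(h(e), pair(b, b))), s(e))   [R1 at 1.1.1]
3. k(pair(pair(b, e), pair(h(e), pair(b, b))), s(e))  →  e   [R1 at ε]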